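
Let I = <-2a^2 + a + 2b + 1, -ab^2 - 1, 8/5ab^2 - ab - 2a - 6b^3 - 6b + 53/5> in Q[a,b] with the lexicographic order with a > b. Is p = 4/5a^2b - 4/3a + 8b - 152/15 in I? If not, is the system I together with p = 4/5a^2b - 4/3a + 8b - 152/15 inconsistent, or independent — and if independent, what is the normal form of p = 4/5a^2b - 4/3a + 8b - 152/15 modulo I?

First compute the reduced Gröbner basis of I by Buchberger's algorithm.
f_1 = -2a^2 + a + 2b + 1, LT = a^2.
f_2 = -ab^2 - 1, LT = ab^2.
f_3 = 8/5ab^2 - ab - 2a - 6b^3 - 6b + 53/5, LT = ab^2.

S(f_1,f_2): lcm = a^2b^2. S = -1/2ab^2 - a - b^3 - 1/2b^2.
  leading term ab^2: subtract (1/2)·f_2 from -1/2ab^2 - a - b^3 - 1/2b^2 → -a - b^3 - 1/2b^2 + 1/2
  leading term a: no divisor's leading term divides it; move -a to the remainder.
  leading term b^3: no divisor's leading term divides it; move -b^3 to the remainder.
  leading term b^2: no divisor's leading term divides it; move -1/2b^2 to the remainder.
  leading term 1: no divisor's leading term divides it; move 1/2 to the remainder.
  remainder -a - b^3 - 1/2b^2 + 1/2 ≠ 0; add h_4 = -a - b^3 - 1/2b^2 + 1/2 to the basis.

S(f_1,f_3): lcm = a^2b^2. S = 5/8a^2b + 5/4a^2 + 15/4ab^3 - 1/2ab^2 + 15/4ab - 53/8a - b^3 - 1/2b^2.
  leading term a^2b: subtract (-5/16b)·f_1 from 5/8a^2b + 5/4a^2 + 15/4ab^3 - 1/2ab^2 + 15/4ab - 53/8a - b^3 - 1/2b^2 → 5/4a^2 + 15/4ab^3 - 1/2ab^2 + 65/16ab - 53/8a - b^3 + 1/8b^2 + 5/16b
  leading term a^2: subtract (-5/8)·f_1 from 5/4a^2 + 15/4ab^3 - 1/2ab^2 + 65/16ab - 53/8a - b^3 + 1/8b^2 + 5/16b → 15/4ab^3 - 1/2ab^2 + 65/16ab - 6a - b^3 + 1/8b^2 + 25/16b + 5/8
  leading term ab^3: subtract (-15/4b)·f_2 from 15/4ab^3 - 1/2ab^2 + 65/16ab - 6a - b^3 + 1/8b^2 + 25/16b + 5/8 → -1/2ab^2 + 65/16ab - 6a - b^3 + 1/8b^2 - 35/16b + 5/8
  leading term ab^2: subtract (1/2)·f_2 from -1/2ab^2 + 65/16ab - 6a - b^3 + 1/8b^2 - 35/16b + 5/8 → 65/16ab - 6a - b^3 + 1/8b^2 - 35/16b + 9/8
  leading term ab: subtract (-65/16b)·h_4 from 65/16ab - 6a - b^3 + 1/8b^2 - 35/16b + 9/8 → -6a - 65/16b^4 - 97/32b^3 + 1/8b^2 - 5/32b + 9/8
  leading term a: subtract (6)·h_4 from -6a - 65/16b^4 - 97/32b^3 + 1/8b^2 - 5/32b + 9/8 → -65/16b^4 + 95/32b^3 + 25/8b^2 - 5/32b - 15/8
  leading term b^4: no divisor's leading term divides it; move -65/16b^4 to the remainder.
  leading term b^3: no divisor's leading term divides it; move 95/32b^3 to the remainder.
  leading term b^2: no divisor's leading term divides it; move 25/8b^2 to the remainder.
  leading term b: no divisor's leading term divides it; move -5/32b to the remainder.
  leading term 1: no divisor's leading term divides it; move -15/8 to the remainder.
  remainder -65/16b^4 + 95/32b^3 + 25/8b^2 - 5/32b - 15/8 ≠ 0; add h_5 = -65/16b^4 + 95/32b^3 + 25/8b^2 - 5/32b - 15/8 to the basis.

S(f_2,f_3): lcm = ab^2. S = 5/8ab + 5/4a + 15/4b^3 + 15/4b - 45/8.
  leading term ab: subtract (-5/8b)·h_4 from 5/8ab + 5/4a + 15/4b^3 + 15/4b - 45/8 → 5/4a - 5/8b^4 + 55/16b^3 + 65/16b - 45/8
  leading term a: subtract (-5/4)·h_4 from 5/4a - 5/8b^4 + 55/16b^3 + 65/16b - 45/8 → -5/8b^4 + 35/16b^3 - 5/8b^2 + 65/16b - 5
  leading term b^4: subtract (2/13)·h_5 from -5/8b^4 + 35/16b^3 - 5/8b^2 + 65/16b - 5 → 45/26b^3 - 115/104b^2 + 425/104b - 245/52
  leading term b^3: no divisor's leading term divides it; move 45/26b^3 to the remainder.
  leading term b^2: no divisor's leading term divides it; move -115/104b^2 to the remainder.
  leading term b: no divisor's leading term divides it; move 425/104b to the remainder.
  leading term 1: no divisor's leading term divides it; move -245/52 to the remainder.
  remainder 45/26b^3 - 115/104b^2 + 425/104b - 245/52 ≠ 0; add h_6 = 45/26b^3 - 115/104b^2 + 425/104b - 245/52 to the basis.

S(f_2,h_4): lcm = ab^2. S = -b^5 - 1/2b^4 + 1/2b^2 + 1.
  leading term b^5: subtract (16/65b)·h_5 from -b^5 - 1/2b^4 + 1/2b^2 + 1 → -16/13b^4 - 10/13b^3 + 7/13b^2 + 6/13b + 1
  leading term b^4: subtract (256/845)·h_5 from -16/13b^4 - 10/13b^3 + 7/13b^2 + 6/13b + 1 → -282/169b^3 - 69/169b^2 + 86/169b + 265/169
  leading term b^3: subtract (-188/195)·h_6 from -282/169b^3 - 69/169b^2 + 86/169b + 265/169 → -115/78b^2 + 347/78b - 116/39
  leading term b^2: no divisor's leading term divides it; move -115/78b^2 to the remainder.
  leading term b: no divisor's leading term divides it; move 347/78b to the remainder.
  leading term 1: no divisor's leading term divides it; move -116/39 to the remainder.
  remainder -115/78b^2 + 347/78b - 116/39 ≠ 0; add h_7 = -115/78b^2 + 347/78b - 116/39 to the basis.

S(f_2,h_5): lcm = ab^4. S = 19/26ab^3 + 10/13ab^2 - 1/26ab - 6/13a + b^2.
  leading term ab^3: subtract (-19/26b)·f_2 from 19/26ab^3 + 10/13ab^2 - 1/26ab - 6/13a + b^2 → 10/13ab^2 - 1/26ab - 6/13a + b^2 - 19/26b
  leading term ab^2: subtract (-10/13)·f_2 from 10/13ab^2 - 1/26ab - 6/13a + b^2 - 19/26b → -1/26ab - 6/13a + b^2 - 19/26b - 10/13
  leading term ab: subtract (1/26b)·h_4 from -1/26ab - 6/13a + b^2 - 19/26b - 10/13 → -6/13a + 1/26b^4 + 1/52b^3 + b^2 - 3/4b - 10/13
  leading term a: subtract (6/13)·h_4 from -6/13a + 1/26b^4 + 1/52b^3 + b^2 - 3/4b - 10/13 → 1/26b^4 + 25/52b^3 + 16/13b^2 - 3/4b - 1
  leading term b^4: subtract (-8/845)·h_5 from 1/26b^4 + 25/52b^3 + 16/13b^2 - 3/4b - 1 → 86/169b^3 + 213/169b^2 - 127/169b - 172/169
  leading term b^3: subtract (172/585)·h_6 from 86/169b^3 + 213/169b^2 - 127/169b - 172/169 → 371/234b^2 - 457/234b + 43/117
  leading term b^2: subtract (-371/345)·h_7 from 371/234b^2 - 457/234b + 43/117 → 12697/4485b - 12697/4485
  leading term b: no divisor's leading term divides it; move 12697/4485b to the remainder.
  leading term 1: no divisor's leading term divides it; move -12697/4485 to the remainder.
  remainder 12697/4485b - 12697/4485 ≠ 0; add h_8 = 12697/4485b - 12697/4485 to the basis.

The other S-polynomials (S(f_1,h_4), S(f_3,h_4), S(f_1,h_5), S(f_3,h_5), S(h_4,h_5), S(f_1,h_6), S(f_2,h_6), S(f_3,h_6), S(h_4,h_6), S(h_5,h_6), S(f_1,h_7), S(f_2,h_7), S(f_3,h_7), S(h_4,h_7), S(h_5,h_7), S(h_6,h_7), S(f_1,h_8), S(f_2,h_8), S(f_3,h_8), S(h_4,h_8), S(h_5,h_8), S(h_6,h_8), S(h_7,h_8)) all reduce to 0 modulo the current basis, so we have a Gröbner basis.
Inter-reduce: drop elements whose leading term is divisible by another's, tail-reduce, and make monic.
Reduced Gröbner basis: {a + 1, b - 1}.
Label its elements g_1 = a + 1, g_2 = b - 1.

Reduce p = 4/5a^2b - 4/3a + 8b - 152/15 modulo G:
  leading term a^2b: subtract (4/5ab)·g_1 from 4/5a^2b - 4/3a + 8b - 152/15 → -4/5ab - 4/3a + 8b - 152/15
  leading term ab: subtract (-4/5b)·g_1 from -4/5ab - 4/3a + 8b - 152/15 → -4/3a + 44/5b - 152/15
  leading term a: subtract (-4/3)·g_1 from -4/3a + 44/5b - 152/15 → 44/5b - 44/5
  leading term b: subtract (44/5)·g_2 from 44/5b - 44/5 → 0
  normal form = 0.
Since the normal form is 0, p ∈ I.

4/5a^2b - 4/3a + 8b - 152/15 lies in I (it reduces to 0).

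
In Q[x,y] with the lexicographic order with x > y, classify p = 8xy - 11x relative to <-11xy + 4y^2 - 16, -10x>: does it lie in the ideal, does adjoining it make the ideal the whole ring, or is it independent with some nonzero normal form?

8xy - 11x lies in I (it reduces to 0).

First compute the reduced Gröbner basis of I by Buchberger's algorithm.
f_1 = -11xy + 4y^2 - 16, LT = xy.
f_2 = -10x, LT = x.

S(f_1,f_2): lcm = xy. S = -4/11y^2 + 16/11.
  leading term y^2: no divisor's leading term divides it; move -4/11y^2 to the remainder.
  leading term 1: no divisor's leading term divides it; move 16/11 to the remainder.
  remainder -4/11y^2 + 16/11 ≠ 0; add h_3 = -4/11y^2 + 16/11 to the basis.

The other S-polynomials (S(f_1,h_3), S(f_2,h_3)) all reduce to 0 modulo the current basis, so we have a Gröbner basis.
Inter-reduce: drop elements whose leading term is divisible by another's, tail-reduce, and make monic.
Reduced Gröbner basis: {x, y^2 - 4}.
Label its elements g_1 = x, g_2 = y^2 - 4.

Reduce p = 8xy - 11x modulo G:
  leading term xy: subtract (8y)·g_1 from 8xy - 11x → -11x
  leading term x: subtract (-11)·g_1 from -11x → 0
  normal form = 0.
Since the normal form is 0, p ∈ I.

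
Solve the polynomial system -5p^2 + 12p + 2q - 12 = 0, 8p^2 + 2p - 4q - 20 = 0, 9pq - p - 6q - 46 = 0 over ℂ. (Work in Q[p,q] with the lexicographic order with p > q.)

{(2, 4)}

Compute a lex Gröbner basis by Buchberger's algorithm.
f_1 = -5p^2 + 12p + 2q - 12, LT = p^2.
f_2 = 8p^2 + 2p - 4q - 20, LT = p^2.
f_3 = 9pq - p - 6q - 46, LT = pq.

S(f_1,f_2): lcm = p^2. S = -53/20p + 1/10q + 49/10.
  reduce S modulo (f_1, f_2, f_3):
  remainder -53/20p + 1/10q + 49/10 ≠ 0; add h_4 = -53/20p + 1/10q + 49/10 to the basis.

S(f_1,f_3): lcm = p^2q. S = 1/9p^2 - 26/15pq + 46/9p - 2/5q^2 + 12/5q.
  reduce S modulo (f_1, f_2, f_3, h_4):
  remainder -2/5q^2 + 10622/7155q + 3304/7155 ≠ 0; add h_5 = -2/5q^2 + 10622/7155q + 3304/7155 to the basis.

S(f_2,f_3): lcm = p^2q. S = 1/9p^2 + 11/12pq + 46/9p - 1/2q^2 - 5/2q.
  reduce S modulo (f_1, f_2, f_3, h_4, h_5):
  remainder -4999/1431q + 19996/1431 ≠ 0; add h_6 = -4999/1431q + 19996/1431 to the basis.

The other S-polynomials (S(f_1,h_4), S(f_2,h_4), S(f_3,h_4), S(f_1,h_5), S(f_2,h_5), S(f_3,h_5), S(h_4,h_5), S(f_1,h_6), S(f_2,h_6), S(f_3,h_6), S(h_4,h_6), S(h_5,h_6)) all reduce to 0 modulo the current basis, so we have a Gröbner basis.
Inter-reduce: drop elements whose leading term is divisible by another's, tail-reduce, and make monic.
Reduced Gröbner basis: {p - 2, q - 4}.

The lex basis is triangular: the last element involves only q. Solving q - 4 = 0 gives q ∈ {4}; substituting each value into the earlier elements determines the remaining variables.
  q = 4: the earlier basis element becomes p - 2 = 0, giving p = 2 — point (2, 4).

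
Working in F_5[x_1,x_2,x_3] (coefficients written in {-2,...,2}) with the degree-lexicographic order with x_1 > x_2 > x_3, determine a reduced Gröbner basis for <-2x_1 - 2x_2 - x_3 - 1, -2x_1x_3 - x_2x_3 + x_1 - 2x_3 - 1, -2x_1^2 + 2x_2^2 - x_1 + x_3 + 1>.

G = {x_2^2 + 2x_2 - x_3 + 2, x_2x_3 + x_2 + x_3 - 1, x_3^2 - 2x_2 + 2, x_1 + x_2 - 2x_3 - 2}

The reduced Gröbner basis is the canonical form of the ideal for this ordering.

f_1 = -2x_1 - 2x_2 - x_3 - 1, LT = x_1.
f_2 = -2x_1x_3 - x_2x_3 + x_1 - 2x_3 - 1, LT = x_1x_3.
f_3 = -2x_1^2 + 2x_2^2 - x_1 + x_3 + 1, LT = x_1^2.

S(f_1,f_2): lcm = x_1x_3. S = -2x_2x_3 - 2x_3^2 - 2x_1 + 2x_3 + 2.
  reduce S modulo (f_1, f_2, f_3):
  remainder -2x_2x_3 - 2x_3^2 + 2x_2 - 2x_3 - 2 ≠ 0; add g_4 = -2x_2x_3 - 2x_3^2 + 2x_2 - 2x_3 - 2 to the basis.

S(f_1,f_3): lcm = x_1^2. S = x_1x_2 - 2x_1x_3 + x_2^2 - 2x_3 - 2.
  reduce S modulo (f_1, f_2, f_3, g_4):
  remainder 2x_3^2 + x_2 - 1 ≠ 0; add g_5 = 2x_3^2 + x_2 - 1 to the basis.

S(f_2,g_5): lcm = x_1x_3^2. S = -2x_2x_3^2 + 2x_1x_2 + 2x_1x_3 + x_3^2 - 2x_1 - 2x_3.
  reduce S modulo (f_1, f_2, f_3, g_4, g_5):
  remainder -2x_2^2 + x_2 + 2x_3 + 1 ≠ 0; add g_6 = -2x_2^2 + x_2 + 2x_3 + 1 to the basis.

The other S-polynomials (S(f_2,f_3), S(f_1,g_4), S(f_2,g_4), S(f_3,g_4), S(f_1,g_5), S(f_3,g_5), S(g_4,g_5), S(f_1,g_6), S(f_2,g_6), S(f_3,g_6), S(g_4,g_6), S(g_5,g_6)) all reduce to 0 modulo the current basis, so we have a Gröbner basis.
Inter-reduce: drop elements whose leading term is divisible by another's, tail-reduce, and make monic.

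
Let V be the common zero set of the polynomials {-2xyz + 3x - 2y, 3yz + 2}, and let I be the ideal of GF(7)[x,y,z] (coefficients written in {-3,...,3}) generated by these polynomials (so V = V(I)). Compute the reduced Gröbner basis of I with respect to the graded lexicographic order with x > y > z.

G = {yz + 3, x - y}

f_1 = -2xyz + 3x - 2y, LT = xyz.
f_2 = 3yz + 2, LT = yz.

S(f_1,f_2): lcm = xyz. S = -x + y.
  leading term x: no divisor's leading term divides it; move -x to the remainder.
  leading term y: no divisor's leading term divides it; move y to the remainder.
  remainder -x + y ≠ 0; add g_3 = -x + y to the basis.

The other S-polynomials (S(f_1,g_3), S(f_2,g_3)) all reduce to 0 modulo the current basis, so we have a Gröbner basis.
Inter-reduce: drop elements whose leading term is divisible by another's, tail-reduce, and make monic.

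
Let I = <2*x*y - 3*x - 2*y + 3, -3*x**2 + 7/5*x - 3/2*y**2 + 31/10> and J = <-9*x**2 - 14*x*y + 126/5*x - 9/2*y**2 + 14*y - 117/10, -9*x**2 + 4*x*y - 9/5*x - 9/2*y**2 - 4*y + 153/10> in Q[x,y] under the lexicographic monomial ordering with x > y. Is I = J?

Two ideals are equal iff their reduced Gröbner bases coincide (the reduced basis is unique for a fixed ordering).
Buchberger on the first generating set:
f_1 = 2*x*y - 3*x - 2*y + 3, LT = x*y.
f_2 = -3*x**2 + 7/5*x - 3/2*y**2 + 31/10, LT = x**2.

S(f_1,f_2): lcm = x**2*y. S = -3/2*x**2 - 8/15*x*y + 3/2*x - 1/2*y**3 + 31/30*y.
  reduce S modulo (f_1, f_2):
  remainder -1/2*y**3 + 3/4*y**2 + 1/2*y - 3/4 ≠ 0; add g_3 = -1/2*y**3 + 3/4*y**2 + 1/2*y - 3/4 to the basis.

The other S-polynomials (S(f_1,g_3), S(f_2,g_3)) all reduce to 0 modulo the current basis, so we have a Gröbner basis.
Inter-reduce: drop elements whose leading term is divisible by another's, tail-reduce, and make monic.
Reduced Gröbner basis: {x**2 - 7/15*x + 1/2*y**2 - 31/30, x*y - 3/2*x - y + 3/2, y**3 - 3/2*y**2 - y + 3/2}.

Buchberger on the second generating set:
h_1 = -9*x**2 - 14*x*y + 126/5*x - 9/2*y**2 + 14*y - 117/10, LT = x**2.
h_2 = -9*x**2 + 4*x*y - 9/5*x - 9/2*y**2 - 4*y + 153/10, LT = x**2.

S(h_1,h_2): lcm = x**2. S = 2*x*y - 3*x - 2*y + 3.
  reduce S modulo (h_1, h_2):
  remainder 2*x*y - 3*x - 2*y + 3 ≠ 0; add k_3 = 2*x*y - 3*x - 2*y + 3 to the basis.

S(h_1,k_3): lcm = x**2*y. S = 3/2*x**2 + 14/9*x*y**2 - 9/5*x*y - 3/2*x + 1/2*y**3 - 14/9*y**2 + 13/10*y.
  reduce S modulo (h_1, h_2, k_3):
  remainder 1/2*y**3 - 3/4*y**2 - 1/2*y + 3/4 ≠ 0; add k_4 = 1/2*y**3 - 3/4*y**2 - 1/2*y + 3/4 to the basis.

The other S-polynomials (S(h_2,k_3), S(h_1,k_4), S(h_2,k_4), S(k_3,k_4)) all reduce to 0 modulo the current basis, so we have a Gröbner basis.
Inter-reduce: drop elements whose leading term is divisible by another's, tail-reduce, and make monic.
Reduced Gröbner basis: {x**2 - 7/15*x + 1/2*y**2 - 31/30, x*y - 3/2*x - y + 3/2, y**3 - 3/2*y**2 - y + 3/2}.

The two bases agree; hence the ideals are identical.

Yes, the ideals are equal.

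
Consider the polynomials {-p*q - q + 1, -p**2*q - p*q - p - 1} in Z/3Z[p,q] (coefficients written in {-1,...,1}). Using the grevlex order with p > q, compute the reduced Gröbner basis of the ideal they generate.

Buchberger's algorithm terminates because the ascending chain of leading-term ideals stabilizes.

f_1 = -p*q - q + 1, LT = p*q.
f_2 = -p**2*q - p*q - p - 1, LT = p**2*q.

S(f_1,f_2): lcm = p**2*q. S = p - 1.
  reduce S modulo (f_1, f_2):
  remainder p - 1 ≠ 0; add g_3 = p - 1 to the basis.

S(f_1,g_3): lcm = p*q. S = -q - 1.
  reduce S modulo (f_1, f_2, g_3):
  remainder -q - 1 ≠ 0; add g_4 = -q - 1 to the basis.

The other S-polynomials (S(f_2,g_3), S(f_1,g_4), S(f_2,g_4), S(g_3,g_4)) all reduce to 0 modulo the current basis, so we have a Gröbner basis.
Inter-reduce: drop elements whose leading term is divisible by another's, tail-reduce, and make monic.

G = {p - 1, q + 1}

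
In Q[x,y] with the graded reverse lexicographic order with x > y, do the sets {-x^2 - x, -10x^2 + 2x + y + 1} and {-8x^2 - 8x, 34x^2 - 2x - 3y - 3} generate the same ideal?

Yes, the ideals are equal.

Equality of ideals is decidable: compute both reduced Gröbner bases (unique for the ordering) and check whether they agree.
Buchberger on the first generating set:
f_1 = -x^2 - x, LT = x^2.
f_2 = -10x^2 + 2x + y + 1, LT = x^2.

S(f_1,f_2): lcm = x^2. S = 6/5x + 1/10y + 1/10.
  leading term x: no divisor's leading term divides it; move 6/5x to the remainder.
  leading term y: no divisor's leading term divides it; move 1/10y to the remainder.
  leading term 1: no divisor's leading term divides it; move 1/10 to the remainder.
  remainder 6/5x + 1/10y + 1/10 ≠ 0; add g_3 = 6/5x + 1/10y + 1/10 to the basis.

S(f_1,g_3): lcm = x^2. S = -1/12xy + 11/12x.
  leading term xy: subtract (-5/72y)·g_3 from -1/12xy + 11/12x → 1/144y^2 + 11/12x + 1/144y
  leading term y^2: no divisor's leading term divides it; move 1/144y^2 to the remainder.
  leading term x: subtract (55/72)·g_3 from 11/12x + 1/144y → -5/72y - 11/144
  leading term y: no divisor's leading term divides it; move -5/72y to the remainder.
  leading term 1: no divisor's leading term divides it; move -11/144 to the remainder.
  remainder 1/144y^2 - 5/72y - 11/144 ≠ 0; add g_4 = 1/144y^2 - 5/72y - 11/144 to the basis.

S(f_2,g_3): lcm = x^2. S = -1/12xy - 17/60x - 1/10y - 1/10.
  leading term xy: subtract (-5/72y)·g_3 from -1/12xy - 17/60x - 1/10y - 1/10 → 1/144y^2 - 17/60x - 67/720y - 1/10
  leading term y^2: subtract (1)·g_4 from 1/144y^2 - 17/60x - 67/720y - 1/10 → -17/60x - 17/720y - 17/720
  leading term x: subtract (-17/72)·g_3 from -17/60x - 17/720y - 17/720 → 0
  remainder 0.

S(f_1,g_4): leading monomials are coprime, so the S-polynomial reduces to 0 (Buchberger's first criterion).
S(f_2,g_4): leading monomials are coprime, so the S-polynomial reduces to 0 (Buchberger's first criterion).
S(g_3,g_4): leading monomials are coprime, so the S-polynomial reduces to 0 (Buchberger's first criterion).
Every S-polynomial of the final basis reduces to 0, so we have a Gröbner basis.
Inter-reduce: drop elements whose leading term is divisible by another's, tail-reduce, and make monic.
Reduced Gröbner basis: {y^2 - 10y - 11, x + 1/12y + 1/12}.

Buchberger on the second generating set:
h_1 = -8x^2 - 8x, LT = x^2.
h_2 = 34x^2 - 2x - 3y - 3, LT = x^2.

S(h_1,h_2): lcm = x^2. S = 18/17x + 3/34y + 3/34.
  leading term x: no divisor's leading term divides it; move 18/17x to the remainder.
  leading term y: no divisor's leading term divides it; move 3/34y to the remainder.
  leading term 1: no divisor's leading term divides it; move 3/34 to the remainder.
  remainder 18/17x + 3/34y + 3/34 ≠ 0; add k_3 = 18/17x + 3/34y + 3/34 to the basis.

S(h_1,k_3): lcm = x^2. S = -1/12xy + 11/12x.
  leading term xy: subtract (-17/216y)·k_3 from -1/12xy + 11/12x → 1/144y^2 + 11/12x + 1/144y
  leading term y^2: no divisor's leading term divides it; move 1/144y^2 to the remainder.
  leading term x: subtract (187/216)·k_3 from 11/12x + 1/144y → -5/72y - 11/144
  leading term y: no divisor's leading term divides it; move -5/72y to the remainder.
  leading term 1: no divisor's leading term divides it; move -11/144 to the remainder.
  remainder 1/144y^2 - 5/72y - 11/144 ≠ 0; add k_4 = 1/144y^2 - 5/72y - 11/144 to the basis.

S(h_2,k_3): lcm = x^2. S = -1/12xy - 29/204x - 3/34y - 3/34.
  leading term xy: subtract (-17/216y)·k_3 from -1/12xy - 29/204x - 3/34y - 3/34 → 1/144y^2 - 29/204x - 199/2448y - 3/34
  leading term y^2: subtract (1)·k_4 from 1/144y^2 - 29/204x - 199/2448y - 3/34 → -29/204x - 29/2448y - 29/2448
  leading term x: subtract (-29/216)·k_3 from -29/204x - 29/2448y - 29/2448 → 0
  remainder 0.

S(h_1,k_4): leading monomials are coprime, so the S-polynomial reduces to 0 (Buchberger's first criterion).
S(h_2,k_4): leading monomials are coprime, so the S-polynomial reduces to 0 (Buchberger's first criterion).
S(k_3,k_4): leading monomials are coprime, so the S-polynomial reduces to 0 (Buchberger's first criterion).
Every S-polynomial of the final basis reduces to 0, so we have a Gröbner basis.
Inter-reduce: drop elements whose leading term is divisible by another's, tail-reduce, and make monic.
Reduced Gröbner basis: {y^2 - 10y - 11, x + 1/12y + 1/12}.

The two bases agree; hence the ideals are identical.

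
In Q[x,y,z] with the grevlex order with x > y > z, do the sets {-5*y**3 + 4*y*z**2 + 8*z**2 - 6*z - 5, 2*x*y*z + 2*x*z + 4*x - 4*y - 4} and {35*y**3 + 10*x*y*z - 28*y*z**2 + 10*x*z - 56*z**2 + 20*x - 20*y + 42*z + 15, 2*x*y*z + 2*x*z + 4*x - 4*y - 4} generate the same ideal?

Yes, the ideals are equal.

For a fixed monomial order, each ideal has a unique reduced Gröbner basis; comparing bases decides equality.
Buchberger on the first generating set:
f_1 = -5*y**3 + 4*y*z**2 + 8*z**2 - 6*z - 5, LT = y**3.
f_2 = 2*x*y*z + 2*x*z + 4*x - 4*y - 4, LT = x*y*z.

S(f_1,f_2): lcm = x*y**3*z. S = -4/5*x*y*z**3 - x*y**2*z - 8/5*x*z**3 - 2*x*y**2 + 2*y**3 + 6/5*x*z**2 + 2*y**2 + x*z.
  reduce S modulo (f_1, f_2):
  remainder -4/5*x*z**3 - 2*x*y**2 + 14/5*x*z**2 + 2*x*y + 8/5*z**2 - 2*x - 12/5*z ≠ 0; add g_3 = -4/5*x*z**3 - 2*x*y**2 + 14/5*x*z**2 + 2*x*y + 8/5*z**2 - 2*x - 12/5*z to the basis.

The other S-polynomials (S(f_1,g_3), S(f_2,g_3)) all reduce to 0 modulo the current basis, so we have a Gröbner basis.
Inter-reduce: drop elements whose leading term is divisible by another's, tail-reduce, and make monic.
Reduced Gröbner basis: {x*z**3 + 5/2*x*y**2 - 7/2*x*z**2 - 5/2*x*y - 2*z**2 + 5/2*x + 3*z, y**3 - 4/5*y*z**2 - 8/5*z**2 + 6/5*z + 1, x*y*z + x*z + 2*x - 2*y - 2}.

Buchberger on the second generating set:
h_1 = 35*y**3 + 10*x*y*z - 28*y*z**2 + 10*x*z - 56*z**2 + 20*x - 20*y + 42*z + 15, LT = y**3.
h_2 = 2*x*y*z + 2*x*z + 4*x - 4*y - 4, LT = x*y*z.

S(h_1,h_2): lcm = x*y**3*z. S = 2/7*x**2*y*z**2 - 4/5*x*y*z**3 - x*y**2*z + 2/7*x**2*z**2 - 8/5*x*z**3 - 2*x*y**2 + 2*y**3 + 4/7*x**2*z - 4/7*x*y*z + 6/5*x*z**2 + 2*y**2 + 3/7*x*z.
  reduce S modulo (h_1, h_2):
  remainder -4/5*x*z**3 - 2*x*y**2 + 14/5*x*z**2 + 2*x*y + 8/5*z**2 - 2*x - 12/5*z ≠ 0; add k_3 = -4/5*x*z**3 - 2*x*y**2 + 14/5*x*z**2 + 2*x*y + 8/5*z**2 - 2*x - 12/5*z to the basis.

The other S-polynomials (S(h_1,k_3), S(h_2,k_3)) all reduce to 0 modulo the current basis, so we have a Gröbner basis.
Inter-reduce: drop elements whose leading term is divisible by another's, tail-reduce, and make monic.
Reduced Gröbner basis: {x*z**3 + 5/2*x*y**2 - 7/2*x*z**2 - 5/2*x*y - 2*z**2 + 5/2*x + 3*z, y**3 - 4/5*y*z**2 - 8/5*z**2 + 6/5*z + 1, x*y*z + x*z + 2*x - 2*y - 2}.

The two bases agree; hence the ideals are identical.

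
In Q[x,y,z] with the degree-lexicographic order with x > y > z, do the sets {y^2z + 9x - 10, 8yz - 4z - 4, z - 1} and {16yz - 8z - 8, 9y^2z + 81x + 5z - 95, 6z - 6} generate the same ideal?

Since reduced Gröbner bases are canonical representatives of ideals under a given ordering, it suffices to compute and compare them.
Buchberger on the first generating set:
f_1 = y^2z + 9x - 10, LT = y^2z.
f_2 = 8yz - 4z - 4, LT = yz.
f_3 = z - 1, LT = z.

S(f_1,f_2): lcm = y^2z. S = 1/2yz + 9x + 1/2y - 10.
  leading term yz: subtract (1/16)·f_2 from 1/2yz + 9x + 1/2y - 10 → 9x + 1/2y + 1/4z - 39/4
  leading term x: no divisor's leading term divides it; move 9x to the remainder.
  leading term y: no divisor's leading term divides it; move 1/2y to the remainder.
  leading term z: subtract (1/4)·f_3 from 1/4z - 39/4 → -19/2
  leading term 1: no divisor's leading term divides it; move -19/2 to the remainder.
  remainder 9x + 1/2y - 19/2 ≠ 0; add g_4 = 9x + 1/2y - 19/2 to the basis.

S(f_1,f_3): lcm = y^2z. S = y^2 + 9x - 10.
  leading term y^2: no divisor's leading term divides it; move y^2 to the remainder.
  leading term x: subtract (1)·g_4 from 9x - 10 → -1/2y - 1/2
  leading term y: no divisor's leading term divides it; move -1/2y to the remainder.
  leading term 1: no divisor's leading term divides it; move -1/2 to the remainder.
  remainder y^2 - 1/2y - 1/2 ≠ 0; add g_5 = y^2 - 1/2y - 1/2 to the basis.

S(f_2,f_3): lcm = yz. S = y - 1/2z - 1/2.
  leading term y: no divisor's leading term divides it; move y to the remainder.
  leading term z: subtract (-1/2)·f_3 from -1/2z - 1/2 → -1
  leading term 1: no divisor's leading term divides it; move -1 to the remainder.
  remainder y - 1 ≠ 0; add g_6 = y - 1 to the basis.

S(f_1,g_4): leading monomials are coprime, so the S-polynomial reduces to 0 (Buchberger's first criterion).
S(f_2,g_4): leading monomials are coprime, so the S-polynomial reduces to 0 (Buchberger's first criterion).
S(f_3,g_4): leading monomials are coprime, so the S-polynomial reduces to 0 (Buchberger's first criterion).
S(f_1,g_5): lcm = y^2z. S = 1/2yz + 9x + 1/2z - 10.
  leading term yz: subtract (1/16)·f_2 from 1/2yz + 9x + 1/2z - 10 → 9x + 3/4z - 39/4
  leading term x: subtract (1)·g_4 from 9x + 3/4z - 39/4 → -1/2y + 3/4z - 1/4
  leading term y: subtract (-1/2)·g_6 from -1/2y + 3/4z - 1/4 → 3/4z - 3/4
  leading term z: subtract (3/4)·f_3 from 3/4z - 3/4 → 0
  remainder 0.

S(f_2,g_5): lcm = y^2z. S = -1/2y + 1/2z.
  leading term y: subtract (-1/2)·g_6 from -1/2y + 1/2z → 1/2z - 1/2
  leading term z: subtract (1/2)·f_3 from 1/2z - 1/2 → 0
  remainder 0.

S(f_3,g_5): leading monomials are coprime, so the S-polynomial reduces to 0 (Buchberger's first criterion).
S(g_4,g_5): leading monomials are coprime, so the S-polynomial reduces to 0 (Buchberger's first criterion).
S(f_1,g_6): lcm = y^2z. S = yz + 9x - 10.
  leading term yz: subtract (1/8)·f_2 from yz + 9x - 10 → 9x + 1/2z - 19/2
  leading term x: subtract (1)·g_4 from 9x + 1/2z - 19/2 → -1/2y + 1/2z
  leading term y: subtract (-1/2)·g_6 from -1/2y + 1/2z → 1/2z - 1/2
  leading term z: subtract (1/2)·f_3 from 1/2z - 1/2 → 0
  remainder 0.

S(f_2,g_6): lcm = yz. S = 1/2z - 1/2.
  leading term z: subtract (1/2)·f_3 from 1/2z - 1/2 → 0
  remainder 0.

S(f_3,g_6): leading monomials are coprime, so the S-polynomial reduces to 0 (Buchberger's first criterion).
S(g_4,g_6): leading monomials are coprime, so the S-polynomial reduces to 0 (Buchberger's first criterion).
S(g_5,g_6): lcm = y^2. S = 1/2y - 1/2.
  leading term y: subtract (1/2)·g_6 from 1/2y - 1/2 → 0
  remainder 0.

Every S-polynomial of the final basis reduces to 0, so we have a Gröbner basis.
Inter-reduce: drop elements whose leading term is divisible by another's, tail-reduce, and make monic.
Reduced Gröbner basis: {x - 1, y - 1, z - 1}.

Buchberger on the second generating set:
h_1 = 16yz - 8z - 8, LT = yz.
h_2 = 9y^2z + 81x + 5z - 95, LT = y^2z.
h_3 = 6z - 6, LT = z.

S(h_1,h_2): lcm = y^2z. S = -1/2yz - 9x - 1/2y - 5/9z + 95/9.
  leading term yz: subtract (-1/32)·h_1 from -1/2yz - 9x - 1/2y - 5/9z + 95/9 → -9x - 1/2y - 29/36z + 371/36
  leading term x: no divisor's leading term divides it; move -9x to the remainder.
  leading term y: no divisor's leading term divides it; move -1/2y to the remainder.
  leading term z: subtract (-29/216)·h_3 from -29/36z + 371/36 → 19/2
  leading term 1: no divisor's leading term divides it; move 19/2 to the remainder.
  remainder -9x - 1/2y + 19/2 ≠ 0; add k_4 = -9x - 1/2y + 19/2 to the basis.

S(h_1,h_3): lcm = yz. S = y - 1/2z - 1/2.
  leading term y: no divisor's leading term divides it; move y to the remainder.
  leading term z: subtract (-1/12)·h_3 from -1/2z - 1/2 → -1
  leading term 1: no divisor's leading term divides it; move -1 to the remainder.
  remainder y - 1 ≠ 0; add k_5 = y - 1 to the basis.

S(h_2,h_3): lcm = y^2z. S = y^2 + 9x + 5/9z - 95/9.
  leading term y^2: subtract (y)·k_5 from y^2 + 9x + 5/9z - 95/9 → 9x + y + 5/9z - 95/9
  leading term x: subtract (-1)·k_4 from 9x + y + 5/9z - 95/9 → 1/2y + 5/9z - 19/18
  leading term y: subtract (1/2)·k_5 from 1/2y + 5/9z - 19/18 → 5/9z - 5/9
  leading term z: subtract (5/54)·h_3 from 5/9z - 5/9 → 0
  remainder 0.

S(h_1,k_4): leading monomials are coprime, so the S-polynomial reduces to 0 (Buchberger's first criterion).
S(h_2,k_4): leading monomials are coprime, so the S-polynomial reduces to 0 (Buchberger's first criterion).
S(h_3,k_4): leading monomials are coprime, so the S-polynomial reduces to 0 (Buchberger's first criterion).
S(h_1,k_5): lcm = yz. S = 1/2z - 1/2.
  leading term z: subtract (1/12)·h_3 from 1/2z - 1/2 → 0
  remainder 0.

S(h_2,k_5): lcm = y^2z. S = yz + 9x + 5/9z - 95/9.
  leading term yz: subtract (1/16)·h_1 from yz + 9x + 5/9z - 95/9 → 9x + 19/18z - 181/18
  leading term x: subtract (-1)·k_4 from 9x + 19/18z - 181/18 → -1/2y + 19/18z - 5/9
  leading term y: subtract (-1/2)·k_5 from -1/2y + 19/18z - 5/9 → 19/18z - 19/18
  leading term z: subtract (19/108)·h_3 from 19/18z - 19/18 → 0
  remainder 0.

S(h_3,k_5): leading monomials are coprime, so the S-polynomial reduces to 0 (Buchberger's first criterion).
S(k_4,k_5): leading monomials are coprime, so the S-polynomial reduces to 0 (Buchberger's first criterion).
Every S-polynomial of the final basis reduces to 0, so we have a Gröbner basis.
Inter-reduce: drop elements whose leading term is divisible by another's, tail-reduce, and make monic.
Reduced Gröbner basis: {x - 1, y - 1, z - 1}.

These coincide, so the ideals are equal.

Yes, the ideals are equal.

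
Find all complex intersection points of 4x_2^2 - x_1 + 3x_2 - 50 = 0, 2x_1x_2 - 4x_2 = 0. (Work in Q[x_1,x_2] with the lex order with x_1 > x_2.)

Compute a lex Gröbner basis by Buchberger's algorithm.
f_1 = -x_1 + 4x_2^2 + 3x_2 - 50, LT = x_1.
f_2 = 2x_1x_2 - 4x_2, LT = x_1x_2.

S(f_1,f_2): lcm = x_1x_2. S = -4x_2^3 - 3x_2^2 + 52x_2.
  leading term x_2^3: no divisor's leading term divides it; move -4x_2^3 to the remainder.
  leading term x_2^2: no divisor's leading term divides it; move -3x_2^2 to the remainder.
  leading term x_2: no divisor's leading term divides it; move 52x_2 to the remainder.
  remainder -4x_2^3 - 3x_2^2 + 52x_2 ≠ 0; add h_3 = -4x_2^3 - 3x_2^2 + 52x_2 to the basis.

The other S-polynomials (S(f_1,h_3), S(f_2,h_3)) all reduce to 0 modulo the current basis, so we have a Gröbner basis.
Inter-reduce: drop elements whose leading term is divisible by another's, tail-reduce, and make monic.
Reduced Gröbner basis: {x_1 - 4x_2^2 - 3x_2 + 50, x_2^3 + 3/4x_2^2 - 13x_2}.

Elimination: the polynomial x_2^3 + 3/4x_2^2 - 13x_2 lies in the elimination ideal for x_2, so x_2 ∈ {-4, 0, 13/4}. For each such x_2, the remaining basis elements (now univariate) give the rest of the solution.
  x_2 = -4: the earlier basis element becomes x_1 - 2 = 0, giving x_1 = 2 — point (2, -4).
  x_2 = 0: the earlier basis element becomes x_1 + 50 = 0, giving x_1 = -50 — point (-50, 0).
  x_2 = 13/4: the earlier basis element becomes x_1 - 2 = 0, giving x_1 = 2 — point (2, 13/4).
Each listed point satisfies every original equation (direct substitution).

{(2, -4), (-50, 0), (2, 13/4)}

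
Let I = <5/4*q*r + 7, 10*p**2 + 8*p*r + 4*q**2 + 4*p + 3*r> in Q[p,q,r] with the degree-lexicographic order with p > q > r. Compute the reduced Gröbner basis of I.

f_1 = 5/4*q*r + 7, LT = q*r.
f_2 = 10*p**2 + 8*p*r + 4*q**2 + 4*p + 3*r, LT = p**2.

The S-polynomials (S(f_1,f_2)) all reduce to 0 modulo the current basis, so we have a Gröbner basis.

G = {p**2 + 4/5*p*r + 2/5*q**2 + 2/5*p + 3/10*r, q*r + 28/5}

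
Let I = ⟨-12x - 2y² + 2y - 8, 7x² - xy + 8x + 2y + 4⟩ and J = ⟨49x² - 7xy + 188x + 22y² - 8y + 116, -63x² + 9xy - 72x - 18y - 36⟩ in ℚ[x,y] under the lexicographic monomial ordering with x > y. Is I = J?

Since reduced Gröbner bases are canonical representatives of ideals under a given ordering, it suffices to compute and compare them.
Buchberger on the first generating set:
f_1 = -12x - 2y² + 2y - 8, LT = x.
f_2 = 7x² - xy + 8x + 2y + 4, LT = x².

S(f_1,f_2): lcm = x². S = ⅙xy² - 1/42xy - 10/21x - 2/7y - 4/7.
  leading term xy²: subtract (-1/72y²)·f_1 from ⅙xy² - 1/42xy - 10/21x - 2/7y - 4/7 → -1/42xy - 10/21x - 1/36y⁴ + 1/36y³ - 1/9y² - 2/7y - 4/7
  leading term xy: subtract (1/504y)·f_1 from -1/42xy - 10/21x - 1/36y⁴ + 1/36y³ - 1/9y² - 2/7y - 4/7 → -10/21x - 1/36y⁴ + 2/63y³ - 29/252y² - 17/63y - 4/7
  leading term x: subtract (5/126)·f_1 from -10/21x - 1/36y⁴ + 2/63y³ - 29/252y² - 17/63y - 4/7 → -1/36y⁴ + 2/63y³ - 1/28y² - 22/63y - 16/63
  leading term y⁴: no divisor's leading term divides it; move -1/36y⁴ to the remainder.
  leading term y³: no divisor's leading term divides it; move 2/63y³ to the remainder.
  leading term y²: no divisor's leading term divides it; move -1/28y² to the remainder.
  leading term y: no divisor's leading term divides it; move -22/63y to the remainder.
  leading term 1: no divisor's leading term divides it; move -16/63 to the remainder.
  remainder -1/36y⁴ + 2/63y³ - 1/28y² - 22/63y - 16/63 ≠ 0; add g_3 = -1/36y⁴ + 2/63y³ - 1/28y² - 22/63y - 16/63 to the basis.

The other S-polynomials (S(f_1,g_3), S(f_2,g_3)) all reduce to 0 modulo the current basis, so we have a Gröbner basis.
Inter-reduce: drop elements whose leading term is divisible by another's, tail-reduce, and make monic.
Reduced Gröbner basis: {x + ⅙y² - ⅙y + ⅔, y⁴ - 8/7y³ + 9/7y² + 88/7y + 64/7}.

Buchberger on the second generating set:
h_1 = 49x² - 7xy + 188x + 22y² - 8y + 116, LT = x².
h_2 = -63x² + 9xy - 72x - 18y - 36, LT = x².

S(h_1,h_2): lcm = x². S = 132/49x + 22/49y² - 22/49y + 88/49.
  leading term x: no divisor's leading term divides it; move 132/49x to the remainder.
  leading term y²: no divisor's leading term divides it; move 22/49y² to the remainder.
  leading term y: no divisor's leading term divides it; move -22/49y to the remainder.
  leading term 1: no divisor's leading term divides it; move 88/49 to the remainder.
  remainder 132/49x + 22/49y² - 22/49y + 88/49 ≠ 0; add k_3 = 132/49x + 22/49y² - 22/49y + 88/49 to the basis.

S(h_1,k_3): lcm = x². S = -⅙xy² + 1/42xy + 466/147x + 22/49y² - 8/49y + 116/49.
  leading term xy²: subtract (-49/792y²)·k_3 from -⅙xy² + 1/42xy + 466/147x + 22/49y² - 8/49y + 116/49 → 1/42xy + 466/147x + 1/36y⁴ - 1/36y³ + 247/441y² - 8/49y + 116/49
  leading term xy: subtract (7/792y)·k_3 from 1/42xy + 466/147x + 1/36y⁴ - 1/36y³ + 247/441y² - 8/49y + 116/49 → 466/147x + 1/36y⁴ - 2/63y³ + 995/1764y² - 79/441y + 116/49
  leading term x: subtract (233/198)·k_3 from 466/147x + 1/36y⁴ - 2/63y³ + 995/1764y² - 79/441y + 116/49 → 1/36y⁴ - 2/63y³ + 1/28y² + 22/63y + 16/63
  leading term y⁴: no divisor's leading term divides it; move 1/36y⁴ to the remainder.
  leading term y³: no divisor's leading term divides it; move -2/63y³ to the remainder.
  leading term y²: no divisor's leading term divides it; move 1/28y² to the remainder.
  leading term y: no divisor's leading term divides it; move 22/63y to the remainder.
  leading term 1: no divisor's leading term divides it; move 16/63 to the remainder.
  remainder 1/36y⁴ - 2/63y³ + 1/28y² + 22/63y + 16/63 ≠ 0; add k_4 = 1/36y⁴ - 2/63y³ + 1/28y² + 22/63y + 16/63 to the basis.

The other S-polynomials (S(h_2,k_3), S(h_1,k_4), S(h_2,k_4), S(k_3,k_4)) all reduce to 0 modulo the current basis, so we have a Gröbner basis.
Inter-reduce: drop elements whose leading term is divisible by another's, tail-reduce, and make monic.
Reduced Gröbner basis: {x + ⅙y² - ⅙y + ⅔, y⁴ - 8/7y³ + 9/7y² + 88/7y + 64/7}.

These coincide, so the ideals are equal.

Yes, the ideals are equal.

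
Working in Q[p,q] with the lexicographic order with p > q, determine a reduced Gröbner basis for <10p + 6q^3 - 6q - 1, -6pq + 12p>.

f_1 = 10p + 6q^3 - 6q - 1, LT = p.
f_2 = -6pq + 12p, LT = pq.

S(f_1,f_2): lcm = pq. S = 2p + 3/5q^4 - 3/5q^2 - 1/10q.
  leading term p: subtract (1/5)·f_1 from 2p + 3/5q^4 - 3/5q^2 - 1/10q → 3/5q^4 - 6/5q^3 - 3/5q^2 + 11/10q + 1/5
  leading term q^4: no divisor's leading term divides it; move 3/5q^4 to the remainder.
  leading term q^3: no divisor's leading term divides it; move -6/5q^3 to the remainder.
  leading term q^2: no divisor's leading term divides it; move -3/5q^2 to the remainder.
  leading term q: no divisor's leading term divides it; move 11/10q to the remainder.
  leading term 1: no divisor's leading term divides it; move 1/5 to the remainder.
  remainder 3/5q^4 - 6/5q^3 - 3/5q^2 + 11/10q + 1/5 ≠ 0; add g_3 = 3/5q^4 - 6/5q^3 - 3/5q^2 + 11/10q + 1/5 to the basis.

S(f_1,g_3): leading monomials are coprime, so the S-polynomial reduces to 0 (Buchberger's first criterion).
S(f_2,g_3): lcm = pq^4. S = pq^2 - 11/6pq - 1/3p.
  leading term pq^2: subtract (1/10q^2)·f_1 from pq^2 - 11/6pq - 1/3p → -11/6pq - 1/3p - 3/5q^5 + 3/5q^3 + 1/10q^2
  leading term pq: subtract (-11/60q)·f_1 from -11/6pq - 1/3p - 3/5q^5 + 3/5q^3 + 1/10q^2 → -1/3p - 3/5q^5 + 11/10q^4 + 3/5q^3 - q^2 - 11/60q
  leading term p: subtract (-1/30)·f_1 from -1/3p - 3/5q^5 + 11/10q^4 + 3/5q^3 - q^2 - 11/60q → -3/5q^5 + 11/10q^4 + 4/5q^3 - q^2 - 23/60q - 1/30
  leading term q^5: subtract (-q)·g_3 from -3/5q^5 + 11/10q^4 + 4/5q^3 - q^2 - 23/60q - 1/30 → -1/10q^4 + 1/5q^3 + 1/10q^2 - 11/60q - 1/30
  leading term q^4: subtract (-1/6)·g_3 from -1/10q^4 + 1/5q^3 + 1/10q^2 - 11/60q - 1/30 → 0
  remainder 0.

Every S-polynomial of the final basis reduces to 0, so we have a Gröbner basis.
Inter-reduce: drop elements whose leading term is divisible by another's, tail-reduce, and make monic.

G = {p + 3/5q^3 - 3/5q - 1/10, q^4 - 2q^3 - q^2 + 11/6q + 1/3}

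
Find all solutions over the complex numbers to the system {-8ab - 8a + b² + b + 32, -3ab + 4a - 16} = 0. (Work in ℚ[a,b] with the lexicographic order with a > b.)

Compute a lex Gröbner basis by Buchberger's algorithm.
f_1 = -8ab - 8a + b² + b + 32, LT = ab.
f_2 = -3ab + 4a - 16, LT = ab.

S(f_1,f_2): lcm = ab. S = 7/3a - ⅛b² - ⅛b - 28/3.
  leading term a: no divisor's leading term divides it; move 7/3a to the remainder.
  leading term b²: no divisor's leading term divides it; move -⅛b² to the remainder.
  leading term b: no divisor's leading term divides it; move -⅛b to the remainder.
  leading term 1: no divisor's leading term divides it; move -28/3 to the remainder.
  remainder 7/3a - ⅛b² - ⅛b - 28/3 ≠ 0; add h_3 = 7/3a - ⅛b² - ⅛b - 28/3 to the basis.

S(f_1,h_3): lcm = ab. S = a + 3/56b³ - 1/14b² + 31/8b - 4.
  leading term a: subtract (3/7)·h_3 from a + 3/56b³ - 1/14b² + 31/8b - 4 → 3/56b³ - 1/56b² + 55/14b
  leading term b³: no divisor's leading term divides it; move 3/56b³ to the remainder.
  leading term b²: no divisor's leading term divides it; move -1/56b² to the remainder.
  leading term b: no divisor's leading term divides it; move 55/14b to the remainder.
  remainder 3/56b³ - 1/56b² + 55/14b ≠ 0; add h_4 = 3/56b³ - 1/56b² + 55/14b to the basis.

S(f_2,h_3): lcm = ab. S = -4/3a + 3/56b³ + 3/56b² + 4b + 16/3.
  leading term a: subtract (-4/7)·h_3 from -4/3a + 3/56b³ + 3/56b² + 4b + 16/3 → 3/56b³ - 1/56b² + 55/14b
  leading term b³: subtract (1)·h_4 from 3/56b³ - 1/56b² + 55/14b → 0
  remainder 0.

S(f_1,h_4): lcm = ab³. S = 4/3ab² - 220/3ab - ⅛b⁴ - ⅛b³ - 4b².
  leading term ab²: subtract (-⅙b)·f_1 from 4/3ab² - 220/3ab - ⅛b⁴ - ⅛b³ - 4b² → -224/3ab - ⅛b⁴ + 1/24b³ - 23/6b² + 16/3b
  leading term ab: subtract (28/3)·f_1 from -224/3ab - ⅛b⁴ + 1/24b³ - 23/6b² + 16/3b → 224/3a - ⅛b⁴ + 1/24b³ - 79/6b² - 4b - 896/3
  leading term a: subtract (32)·h_3 from 224/3a - ⅛b⁴ + 1/24b³ - 79/6b² - 4b - 896/3 → -⅛b⁴ + 1/24b³ - 55/6b²
  leading term b⁴: subtract (-7/3b)·h_4 from -⅛b⁴ + 1/24b³ - 55/6b² → 0
  remainder 0.

S(f_2,h_4): lcm = ab³. S = -ab² - 220/3ab + 16/3b².
  leading term ab²: subtract (⅛b)·f_1 from -ab² - 220/3ab + 16/3b² → -217/3ab - ⅛b³ + 125/24b² - 4b
  leading term ab: subtract (217/24)·f_1 from -217/3ab - ⅛b³ + 125/24b² - 4b → 217/3a - ⅛b³ - 23/6b² - 313/24b - 868/3
  leading term a: subtract (31)·h_3 from 217/3a - ⅛b³ - 23/6b² - 313/24b - 868/3 → -⅛b³ + 1/24b² - 55/6b
  leading term b³: subtract (-7/3)·h_4 from -⅛b³ + 1/24b² - 55/6b → 0
  remainder 0.

S(h_3,h_4): leading monomials are coprime, so the S-polynomial reduces to 0 (Buchberger's first criterion).
Every S-polynomial of the final basis reduces to 0, so we have a Gröbner basis.
Inter-reduce: drop elements whose leading term is divisible by another's, tail-reduce, and make monic.
Reduced Gröbner basis: {a - 3/56b² - 3/56b - 4, b³ - ⅓b² + 220/3b}.

Since the basis is lex-ordered, b³ - ⅓b² + 220/3b is univariate in b. Its roots are {0, 1/6 - sqrt(2639)*I/6, 1/6 + sqrt(2639)*I/6}. Back-substituting each root into the other basis elements fixes the other coordinates.
  b = 0: the earlier basis element becomes a - 4 = 0, giving a = 4 — point (4, 0).
  b = 1/6 - sqrt(2639)*I/6: the earlier basis element becomes a - 1/12 + sqrt(2639)*I/84 = 0, giving a = 1/12 - sqrt(2639)*I/84 — point (1/12 - sqrt(2639)*I/84, 1/6 - sqrt(2639)*I/6).
  b = 1/6 + sqrt(2639)*I/6: the earlier basis element becomes a - 1/12 - sqrt(2639)*I/84 = 0, giving a = 1/12 + sqrt(2639)*I/84 — point (1/12 + sqrt(2639)*I/84, 1/6 + sqrt(2639)*I/6).
Each listed point satisfies every original equation (direct substitution).
Zero-dimensionality of the ideal guarantees finitely many solutions over ℂ.

{(4, 0), (1/12 - sqrt(2639)*I/84, 1/6 - sqrt(2639)*I/6), (1/12 + sqrt(2639)*I/84, 1/6 + sqrt(2639)*I/6)}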